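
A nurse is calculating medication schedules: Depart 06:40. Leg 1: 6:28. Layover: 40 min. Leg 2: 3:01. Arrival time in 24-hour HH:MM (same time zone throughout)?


Depart: 06:40
Leg 1: +388 min -> 13:08
Layover: +40 min -> 13:48
Leg 2: +181 min -> 16:49
Total travel: 609 minutes = 10h 9m
Arrival: 16:49

16:49


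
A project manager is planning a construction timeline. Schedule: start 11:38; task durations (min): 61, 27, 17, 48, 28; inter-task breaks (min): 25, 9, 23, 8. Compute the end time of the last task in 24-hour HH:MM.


Start: 11:38 = 698 min from midnight
  after task 1 (61 min): 12:39
  after break (25 min): 13:04
  after task 2 (27 min): 13:31
  after break (9 min): 13:40
  after task 3 (17 min): 13:57
  after break (23 min): 14:20
  after task 4 (48 min): 15:08
  after break (8 min): 15:16
  after task 5 (28 min): 15:44
Total elapsed: 246 minutes
End time: 15:44

15:44


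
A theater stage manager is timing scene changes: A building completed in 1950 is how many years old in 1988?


Birth year: 1950
Current year: 1988
Age = current year - birth year
Age = 1988 - 1950 = 38

38


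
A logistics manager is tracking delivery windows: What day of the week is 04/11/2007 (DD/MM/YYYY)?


Date: 2007-11-04
January 1, 2007 is a Monday
Day of year: 308
Offset from Jan 1: 307 days
307 mod 7 = 6
Result: Sunday

Sunday


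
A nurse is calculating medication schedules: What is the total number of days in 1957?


Year: 1957
Check leap year rules:
Divisible by 4? No
1957 is not a leap year
Days: 365

365


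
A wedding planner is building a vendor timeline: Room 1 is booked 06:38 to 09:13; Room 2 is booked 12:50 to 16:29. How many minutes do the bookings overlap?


Interval A: [398, 553] minutes from midnight
Interval B: [770, 989] minutes from midnight
Overlap start = max(398, 770) = 770
Overlap end = min(553, 989) = 553
End <= start, so the intervals do not overlap: 0 minutes

0


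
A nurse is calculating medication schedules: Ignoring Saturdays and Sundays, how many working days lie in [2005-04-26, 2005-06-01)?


Start: 2005-04-26 (Tuesday)
End (exclusive): 2005-06-01 (Wednesday)
Total calendar days: 36
Full weeks: 36 // 7 = 5 -> 25 weekdays
Remaining 1 days starting on Tuesday:
  Tue(w) -> 1 weekdays
Total business days: 25 + 1 = 26

26


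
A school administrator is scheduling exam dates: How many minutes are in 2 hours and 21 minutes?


Hours: 2
Minutes: 21
Convert hours to minutes: 2 x 60 = 120
Add remaining minutes: 120 + 21 = 141

141


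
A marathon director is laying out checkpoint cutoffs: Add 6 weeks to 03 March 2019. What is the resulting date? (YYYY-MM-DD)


Start: 2019-03-03
Weeks to add: 6
Convert to days: 6 x 7 = 42 days
Add 42 days to 2019-03-03
Result: 2019-04-14

2019-04-14


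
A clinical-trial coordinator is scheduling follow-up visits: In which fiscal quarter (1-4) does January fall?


Month: January (month 1)
Q1: January-March (months 1-3)
Q2: April-June (months 4-6)
Q3: July-September (months 7-9)
Q4: October-December (months 10-12)
Month 1 falls in Q1

1


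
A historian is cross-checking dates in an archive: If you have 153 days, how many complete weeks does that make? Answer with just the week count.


Total days: 153
Days per week: 7
Division: 153 / 7 = 21 remainder 6
Complete weeks: 21
Remaining days: 6

21


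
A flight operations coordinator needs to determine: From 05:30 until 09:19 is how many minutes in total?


Start time: 05:30 = 330 minutes from midnight
End time: 09:19 = 559 minutes from midnight
Difference: 559 - 330 = 229 minutes
That is 3 hours and 49 minutes

229


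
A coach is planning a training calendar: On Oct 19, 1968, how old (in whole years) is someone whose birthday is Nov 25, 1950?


Birth: 1950-11-25
Reference: 1968-10-19
Year difference: 1968 - 1950 = 18
Has birthday (11-25) occurred by 10-19? No
Birthday not yet reached this year -> subtract 1
Age in full years: 17

17


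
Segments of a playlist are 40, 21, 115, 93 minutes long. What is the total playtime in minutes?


Durations: 40, 21, 115, 93
Running sum: 40
+ 21 = 61
+ 115 = 176
+ 93 = 269
Total duration: 269 minutes
That is 4 hours and 29 minutes

269


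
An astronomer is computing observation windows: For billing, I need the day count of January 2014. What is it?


Month: January
Year: 2014
January is a 31-day month
Total: 31 days

31


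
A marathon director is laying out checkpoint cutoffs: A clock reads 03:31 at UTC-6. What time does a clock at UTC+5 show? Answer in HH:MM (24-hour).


Local time: 03:31 at UTC-6 (offset -6h)
Target zone: UTC+5 (offset 5h)
Difference: 5 - (-6) = 11 hours
Calculation: 3 + (11) = 14
Result: 14:31

14:31


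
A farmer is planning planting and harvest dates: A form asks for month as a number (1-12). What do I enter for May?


Calendar month order:
4. April
5. May <--
6. June
May is month number 5

5


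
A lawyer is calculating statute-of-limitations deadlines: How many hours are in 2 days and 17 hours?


Days: 2
Extra hours: 17
Hours per day: 24
Days to hours: 2 x 24 = 48
Total: 48 + 17 = 65

65


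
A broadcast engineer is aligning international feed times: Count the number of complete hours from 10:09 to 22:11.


Start: 10:09
End: 22:11
Hour difference: 22 - 10 = 12 hours
Minute difference: 11 - 9 = 2 minutes
Total minutes: 722
Complete hours: 722 / 60 = 12 (remainder 2)

12


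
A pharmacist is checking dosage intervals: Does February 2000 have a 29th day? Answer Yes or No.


Year: 2000
Divisible by 4? 2000 / 4 = 500.0 -> Yes
Divisible by 100? 2000 / 100 = 20.0 -> Yes
Divisible by 400? 2000 / 400 = 5.0 -> Yes
Divisible by 400, so it IS a leap year

Yes


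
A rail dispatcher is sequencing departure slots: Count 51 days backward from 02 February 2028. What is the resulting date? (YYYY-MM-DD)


Start: 2028-02-02
Subtracting 51 days
Days already passed in February: 2
After going back through February: 49 more days to subtract
January 2028: 31 days, 18 remaining
December 2027 has 31 days, need 18
Result: 2027-12-13

2027-12-13


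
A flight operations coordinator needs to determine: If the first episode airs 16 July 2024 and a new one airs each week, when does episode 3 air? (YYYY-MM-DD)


First occurrence: 2024-07-16 (occurrence 1)
Each occurrence is 7 days after the previous.
Occurrence 3 is 2 weeks after the first.
2 weeks = 14 days
2024-07-16 + 14 days = 2024-07-30

2024-07-30


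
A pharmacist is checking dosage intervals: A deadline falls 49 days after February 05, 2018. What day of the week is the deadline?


Start: 2018-02-05 (Monday)
Step 1 - find target date: add 49 days
  2018-02-05 + 49 days = 2018-03-26
Step 2 - day of week:
  49 mod 7 = 0
  Monday + 0 days -> Monday
Result: Monday (2018-03-26)

Monday


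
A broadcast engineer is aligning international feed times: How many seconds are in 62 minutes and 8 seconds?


Minutes: 62
Seconds: 8
Convert minutes to seconds: 62 x 60 = 3720
Add remaining seconds: 3720 + 8 = 3728

3728


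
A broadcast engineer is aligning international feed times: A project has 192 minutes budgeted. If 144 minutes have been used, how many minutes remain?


Total budget: 192 minutes
Time used: 144 minutes
Remaining: 192 - 144 = 48 minutes
Percent used: 75.0%
Percent remaining: 25.0%

48


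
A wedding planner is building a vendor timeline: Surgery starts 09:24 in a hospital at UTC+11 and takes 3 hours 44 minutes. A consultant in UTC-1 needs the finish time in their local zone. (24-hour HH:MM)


Start: 09:24 in UTC+11
Step 1 - add duration:
  minutes: 24 + 44 = 68 (carry 1h)
  hours: 9 + 3 + 1 = 13
  end in UTC+11: 13:08
Step 2 - convert UTC+11 -> UTC-1:
  offset difference: -1 - (11) = -12 hours
  13 + (-12) = 1 -> mod 24 = 1
Result: 01:08 in UTC-1

01:08


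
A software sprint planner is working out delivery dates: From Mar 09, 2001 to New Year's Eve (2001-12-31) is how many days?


Start: March 09, 2001
End: December 31, 2001
Days left in March: 22
April: 30
May: 31
June: 30
July: 31
... plus remaining months
Sum of remaining months: 275
Total: 22 + 275 = 297

297


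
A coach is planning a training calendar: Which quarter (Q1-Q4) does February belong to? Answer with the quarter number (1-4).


Month: February (month 2)
Q1: January-March (months 1-3)
Q2: April-June (months 4-6)
Q3: July-September (months 7-9)
Q4: October-December (months 10-12)
Month 2 falls in Q1

1


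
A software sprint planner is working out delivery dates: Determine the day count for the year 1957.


Year: 1957
Check leap year rules:
Divisible by 4? No
1957 is not a leap year
Days: 365

365


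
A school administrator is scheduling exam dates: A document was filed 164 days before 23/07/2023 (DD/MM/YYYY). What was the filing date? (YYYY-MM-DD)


Start: 2023-07-23
Subtracting 164 days
Days already passed in July: 23
After going back through July: 141 more days to subtract
June 2023: 30 days, 111 remaining
May 2023: 31 days, 80 remaining
April 2023: 30 days, 50 remaining
March 2023: 31 days, 19 remaining
Result: 2023-02-09

2023-02-09


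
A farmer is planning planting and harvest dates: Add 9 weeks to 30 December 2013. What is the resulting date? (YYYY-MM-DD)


Start: 2013-12-30
Weeks to add: 9
Convert to days: 9 x 7 = 63 days
Add 63 days to 2013-12-30
Result: 2014-03-03

2014-03-03


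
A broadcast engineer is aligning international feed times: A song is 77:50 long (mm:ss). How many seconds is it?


Minutes: 77
Extra seconds: 50
Seconds per minute: 60
Minutes to seconds: 77 x 60 = 4620
Total: 4620 + 50 = 4670

4670


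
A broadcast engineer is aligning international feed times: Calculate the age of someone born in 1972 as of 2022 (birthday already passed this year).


Birth year: 1972
Current year: 2022
Age = current year - birth year
Age = 2022 - 1972 = 50

50


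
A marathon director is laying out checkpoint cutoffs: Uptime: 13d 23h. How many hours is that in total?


Days: 13
Extra hours: 23
Hours per day: 24
Days to hours: 13 x 24 = 312
Total: 312 + 23 = 335

335


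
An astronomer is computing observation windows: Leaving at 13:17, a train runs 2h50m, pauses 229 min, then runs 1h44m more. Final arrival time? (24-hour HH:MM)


Depart: 13:17
Leg 1: +170 min -> 16:07
Layover: +229 min -> 19:56
Leg 2: +104 min -> 21:40
Total travel: 503 minutes = 8h 23m
Arrival: 21:40

21:40


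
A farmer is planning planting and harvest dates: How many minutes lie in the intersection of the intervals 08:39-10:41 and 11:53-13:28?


Interval A: [519, 641] minutes from midnight
Interval B: [713, 808] minutes from midnight
Overlap start = max(519, 713) = 713
Overlap end = min(641, 808) = 641
End <= start, so the intervals do not overlap: 0 minutes

0


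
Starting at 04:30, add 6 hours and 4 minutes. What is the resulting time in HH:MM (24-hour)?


Start time: 04:30
Adding: 6 hours 4 minutes
Minutes: 30 + 4 = 34
Hours: 4 + 6 + 0 = 10
Result: 10:34

10:34


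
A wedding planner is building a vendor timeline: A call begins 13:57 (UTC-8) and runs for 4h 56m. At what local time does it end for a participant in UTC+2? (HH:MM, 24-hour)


Start: 13:57 in UTC-8
Step 1 - add duration:
  minutes: 57 + 56 = 113 (carry 1h)
  hours: 13 + 4 + 1 = 18
  end in UTC-8: 18:53
Step 2 - convert UTC-8 -> UTC+2:
  offset difference: 2 - (-8) = 10 hours
  18 + (10) = 28 -> mod 24 = 4
Result: 04:53 in UTC+2

04:53


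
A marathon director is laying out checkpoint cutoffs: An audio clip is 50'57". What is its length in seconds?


Minutes: 50
Seconds: 57
Convert minutes to seconds: 50 x 60 = 3000
Add remaining seconds: 3000 + 57 = 3057

3057


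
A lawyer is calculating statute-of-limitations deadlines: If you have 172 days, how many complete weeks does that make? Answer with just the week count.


Total days: 172
Days per week: 7
Division: 172 / 7 = 24 remainder 4
Complete weeks: 24
Remaining days: 4

24


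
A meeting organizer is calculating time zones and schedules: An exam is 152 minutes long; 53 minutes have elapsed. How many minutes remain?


Total budget: 152 minutes
Time used: 53 minutes
Remaining: 152 - 53 = 99 minutes
Percent used: 34.9%
Percent remaining: 65.1%

99


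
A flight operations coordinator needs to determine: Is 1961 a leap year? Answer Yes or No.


Year: 1961
Divisible by 4? 1961 / 4 = 490.25 -> No
Not divisible by 4, so NOT a leap year

No


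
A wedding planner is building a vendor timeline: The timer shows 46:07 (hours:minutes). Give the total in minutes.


Hours: 46
Minutes: 7
Convert hours to minutes: 46 x 60 = 2760
Add remaining minutes: 2760 + 7 = 2767

2767


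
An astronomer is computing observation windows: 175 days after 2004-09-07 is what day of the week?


Start: 2004-09-07 (Tuesday)
Step 1 - find target date: add 175 days
  2004-09-07 + 175 days = 2005-03-01
Step 2 - day of week:
  175 mod 7 = 0
  Tuesday + 0 days -> Tuesday
Result: Tuesday (2005-03-01)

Tuesday


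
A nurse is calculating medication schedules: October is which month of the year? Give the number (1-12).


Calendar month order:
9. September
10. October <--
11. November
October is month number 10

10


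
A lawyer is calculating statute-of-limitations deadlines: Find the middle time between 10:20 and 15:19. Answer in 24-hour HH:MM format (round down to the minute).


Start time: 10:20 = 620 minutes from midnight
End time: 15:19 = 919 minutes from midnight
Sum: 620 + 919 = 1539
Midpoint: 1539 / 2 = 769 minutes
Convert: 769 / 60 = 12 hours, 49 minutes
Result: 12:49

12:49


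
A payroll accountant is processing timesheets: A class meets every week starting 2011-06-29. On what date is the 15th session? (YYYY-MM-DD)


First occurrence: 2011-06-29 (occurrence 1)
Each occurrence is 7 days after the previous.
Occurrence 15 is 14 weeks after the first.
14 weeks = 98 days
2011-06-29 + 98 days = 2011-10-05

2011-10-05


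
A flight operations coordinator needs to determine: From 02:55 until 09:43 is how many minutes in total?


Start time: 02:55 = 175 minutes from midnight
End time: 09:43 = 583 minutes from midnight
Difference: 583 - 175 = 408 minutes
That is 6 hours and 48 minutes

408


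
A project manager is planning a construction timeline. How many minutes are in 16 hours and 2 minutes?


Hours: 16
Extra minutes: 2
Minutes per hour: 60
Hours to minutes: 16 x 60 = 960
Total: 960 + 2 = 962

962


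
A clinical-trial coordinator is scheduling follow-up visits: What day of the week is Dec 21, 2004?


Date: 2004-12-21
January 1, 2004 is a Thursday
Day of year: 356
Offset from Jan 1: 355 days
355 mod 7 = 5
Result: Tuesday

Tuesday


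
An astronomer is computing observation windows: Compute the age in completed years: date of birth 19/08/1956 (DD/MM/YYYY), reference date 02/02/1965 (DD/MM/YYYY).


Birth: 1956-08-19
Reference: 1965-02-02
Year difference: 1965 - 1956 = 9
Has birthday (08-19) occurred by 02-02? No
Birthday not yet reached this year -> subtract 1
Age in full years: 8

8


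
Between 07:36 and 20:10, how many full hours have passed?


Start: 07:36
End: 20:10
Hour difference: 20 - 7 = 13 hours
Minute difference: 10 - 36 = -26 minutes
Total minutes: 754
Complete hours: 754 / 60 = 12 (remainder 34)

12


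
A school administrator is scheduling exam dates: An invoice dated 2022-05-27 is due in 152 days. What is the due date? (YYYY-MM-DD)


Start: 2022-05-27
Adding 152 days
Days remaining in May: 4
After May: 148 days still to add
June 2022: 30 days, 118 remaining
July 2022: 31 days, 87 remaining
August 2022: 31 days, 56 remaining
September 2022: 30 days, 26 remaining
Result: 2022-10-26

2022-10-26


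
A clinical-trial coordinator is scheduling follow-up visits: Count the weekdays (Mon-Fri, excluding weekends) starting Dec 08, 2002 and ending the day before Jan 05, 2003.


Start: 2002-12-08 (Sunday)
End (exclusive): 2003-01-05 (Sunday)
Total calendar days: 28
Full weeks: 28 // 7 = 4 -> 20 weekdays
Remaining 0 days starting on Sunday:
Total business days: 20 + 0 = 20

20


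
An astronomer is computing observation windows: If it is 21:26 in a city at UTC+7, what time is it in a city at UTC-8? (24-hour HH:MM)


Local time: 21:26 at UTC+7 (offset 7h)
Target zone: UTC-8 (offset -8h)
Difference: -8 - (7) = -15 hours
Calculation: 21 + (-15) = 6
Result: 06:26

06:26


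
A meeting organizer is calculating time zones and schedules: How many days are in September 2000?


Month: September
Year: 2000
September is a 30-day month
Total: 30 days

30


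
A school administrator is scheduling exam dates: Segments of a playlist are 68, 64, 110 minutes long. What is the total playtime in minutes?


Durations: 68, 64, 110
Running sum: 68
+ 64 = 132
+ 110 = 242
Total duration: 242 minutes
That is 4 hours and 2 minutes

242


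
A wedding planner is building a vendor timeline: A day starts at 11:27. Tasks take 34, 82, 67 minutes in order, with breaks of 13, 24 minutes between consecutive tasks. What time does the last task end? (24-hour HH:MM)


Start: 11:27 = 687 min from midnight
  after task 1 (34 min): 12:01
  after break (13 min): 12:14
  after task 2 (82 min): 13:36
  after break (24 min): 14:00
  after task 3 (67 min): 15:07
Total elapsed: 220 minutes
End time: 15:07

15:07


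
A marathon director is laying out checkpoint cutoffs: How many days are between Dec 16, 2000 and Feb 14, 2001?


Start date: 2000-12-16
End date: 2001-02-14
Dec 2000: +16 days
Jan 2001: +31 days
Feb 2001: +13 days
Total: 60 days

60


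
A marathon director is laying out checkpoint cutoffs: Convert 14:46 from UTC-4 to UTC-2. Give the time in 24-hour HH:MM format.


Local time: 14:46 at UTC-4 (offset -4h)
Target zone: UTC-2 (offset -2h)
Difference: -2 - (-4) = 2 hours
Calculation: 14 + (2) = 16
Result: 16:46

16:46


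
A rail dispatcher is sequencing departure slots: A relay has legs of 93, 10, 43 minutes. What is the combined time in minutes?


Durations: 93, 10, 43
Running sum: 93
+ 10 = 103
+ 43 = 146
Total duration: 146 minutes
That is 2 hours and 26 minutes

146


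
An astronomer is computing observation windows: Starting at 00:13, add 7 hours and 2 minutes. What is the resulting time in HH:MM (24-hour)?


Start time: 00:13
Adding: 7 hours 2 minutes
Minutes: 13 + 2 = 15
Hours: 0 + 7 + 0 = 7
Result: 07:15

07:15


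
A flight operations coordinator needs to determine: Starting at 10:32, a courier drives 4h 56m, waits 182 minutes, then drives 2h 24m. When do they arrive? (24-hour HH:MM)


Depart: 10:32
Leg 1: +296 min -> 15:28
Layover: +182 min -> 18:30
Leg 2: +144 min -> 20:54
Total travel: 622 minutes = 10h 22m
Arrival: 20:54

20:54


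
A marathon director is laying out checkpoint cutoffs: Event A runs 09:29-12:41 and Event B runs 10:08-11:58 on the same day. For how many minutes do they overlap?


Interval A: [569, 761] minutes from midnight
Interval B: [608, 718] minutes from midnight
Overlap start = max(569, 608) = 608
Overlap end = min(761, 718) = 718
Overlap = 718 - 608 = 110 minutes

110


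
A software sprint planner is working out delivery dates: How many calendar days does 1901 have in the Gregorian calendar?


Year: 1901
Check leap year rules:
Divisible by 4? No
1901 is not a leap year
Days: 365

365


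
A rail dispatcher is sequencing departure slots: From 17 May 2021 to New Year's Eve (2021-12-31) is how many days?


Start: May 17, 2021
End: December 31, 2021
Days left in May: 14
June: 30
July: 31
August: 31
September: 30
... plus remaining months
Sum of remaining months: 214
Total: 14 + 214 = 228

228


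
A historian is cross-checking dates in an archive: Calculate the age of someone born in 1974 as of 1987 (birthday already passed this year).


Birth year: 1974
Current year: 1987
Age = current year - birth year
Age = 1987 - 1974 = 13

13


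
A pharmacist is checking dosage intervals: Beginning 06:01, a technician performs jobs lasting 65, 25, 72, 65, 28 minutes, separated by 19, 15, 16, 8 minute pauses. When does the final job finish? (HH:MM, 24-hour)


Start: 06:01 = 361 min from midnight
  after task 1 (65 min): 07:06
  after break (19 min): 07:25
  after task 2 (25 min): 07:50
  after break (15 min): 08:05
  after task 3 (72 min): 09:17
  after break (16 min): 09:33
  after task 4 (65 min): 10:38
  after break (8 min): 10:46
  after task 5 (28 min): 11:14
Total elapsed: 313 minutes
End time: 11:14

11:14


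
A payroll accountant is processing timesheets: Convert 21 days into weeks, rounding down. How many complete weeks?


Total days: 21
Days per week: 7
Division: 21 / 7 = 3 remainder 0
Complete weeks: 3
Remaining days: 0

3


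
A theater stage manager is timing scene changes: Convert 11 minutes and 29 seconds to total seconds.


Minutes: 11
Extra seconds: 29
Seconds per minute: 60
Minutes to seconds: 11 x 60 = 660
Total: 660 + 29 = 689

689


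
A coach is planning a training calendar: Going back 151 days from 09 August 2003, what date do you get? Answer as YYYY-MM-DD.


Start: 2003-08-09
Subtracting 151 days
Days already passed in August: 9
After going back through August: 142 more days to subtract
July 2003: 31 days, 111 remaining
June 2003: 30 days, 81 remaining
May 2003: 31 days, 50 remaining
April 2003: 30 days, 20 remaining
Result: 2003-03-11

2003-03-11


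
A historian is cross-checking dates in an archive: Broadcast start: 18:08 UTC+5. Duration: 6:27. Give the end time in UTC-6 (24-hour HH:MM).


Start: 18:08 in UTC+5
Step 1 - add duration:
  minutes: 8 + 27 = 35
  hours: 18 + 6 + 0 = 24
  end in UTC+5: 00:35
Step 2 - convert UTC+5 -> UTC-6:
  offset difference: -6 - (5) = -11 hours
  0 + (-11) = -11 -> mod 24 = 13
Result: 13:35 in UTC-6

13:35


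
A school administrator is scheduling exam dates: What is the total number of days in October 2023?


Month: October
Year: 2023
October is a 31-day month
Total: 31 days

31


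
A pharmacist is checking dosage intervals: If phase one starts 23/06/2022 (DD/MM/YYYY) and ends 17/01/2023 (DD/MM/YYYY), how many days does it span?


Start date: 2022-06-23
End date: 2023-01-17
Jun 2022: +8 days
Jul 2022: +31 days
Aug 2022: +31 days
... (5 more months)
Total: 208 days

208


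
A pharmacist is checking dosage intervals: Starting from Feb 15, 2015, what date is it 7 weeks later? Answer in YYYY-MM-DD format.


Start: 2015-02-15
Weeks to add: 7
Convert to days: 7 x 7 = 49 days
Add 49 days to 2015-02-15
Result: 2015-04-05

2015-04-05


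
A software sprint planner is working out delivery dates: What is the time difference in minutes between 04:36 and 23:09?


Start time: 04:36 = 276 minutes from midnight
End time: 23:09 = 1389 minutes from midnight
Difference: 1389 - 276 = 1113 minutes
That is 18 hours and 33 minutes

1113


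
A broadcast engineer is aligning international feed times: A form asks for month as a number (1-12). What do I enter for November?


Calendar month order:
10. October
11. November <--
12. December
November is month number 11

11


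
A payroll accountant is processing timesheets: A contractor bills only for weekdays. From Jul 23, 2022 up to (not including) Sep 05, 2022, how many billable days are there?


Start: 2022-07-23 (Saturday)
End (exclusive): 2022-09-05 (Monday)
Total calendar days: 44
Full weeks: 44 // 7 = 6 -> 30 weekdays
Remaining 2 days starting on Saturday:
  Sat(-), Sun(-) -> 0 weekdays
Total business days: 30 + 0 = 30

30


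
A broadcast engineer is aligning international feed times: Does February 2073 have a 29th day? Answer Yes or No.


Year: 2073
Divisible by 4? 2073 / 4 = 518.25 -> No
Not divisible by 4, so NOT a leap year

No


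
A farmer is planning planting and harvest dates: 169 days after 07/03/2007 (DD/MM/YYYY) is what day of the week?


Start: 2007-03-07 (Wednesday)
Step 1 - find target date: add 169 days
  2007-03-07 + 169 days = 2007-08-23
Step 2 - day of week:
  169 mod 7 = 1
  Wednesday + 1 days -> Thursday
Result: Thursday (2007-08-23)

Thursday


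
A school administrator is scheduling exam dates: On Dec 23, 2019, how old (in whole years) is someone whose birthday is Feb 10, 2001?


Birth: 2001-02-10
Reference: 2019-12-23
Year difference: 2019 - 2001 = 18
Has birthday (02-10) occurred by 12-23? Yes
Age in full years: 18

18


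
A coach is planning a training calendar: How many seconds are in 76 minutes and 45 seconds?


Minutes: 76
Seconds: 45
Convert minutes to seconds: 76 x 60 = 4560
Add remaining seconds: 4560 + 45 = 4605

4605


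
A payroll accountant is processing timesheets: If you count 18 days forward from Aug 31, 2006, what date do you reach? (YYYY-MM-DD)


Start: 2006-08-31
Adding 18 days
Days remaining in August: 0
After August: 18 days still to add
September 2006 has 30 days, need 18
Result: 2006-09-18

2006-09-18


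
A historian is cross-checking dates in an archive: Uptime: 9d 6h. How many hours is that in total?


Days: 9
Extra hours: 6
Hours per day: 24
Days to hours: 9 x 24 = 216
Total: 216 + 6 = 222

222


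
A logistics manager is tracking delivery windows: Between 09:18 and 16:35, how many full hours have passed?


Start: 09:18
End: 16:35
Hour difference: 16 - 9 = 7 hours
Minute difference: 35 - 18 = 17 minutes
Total minutes: 437
Complete hours: 437 / 60 = 7 (remainder 17)

7


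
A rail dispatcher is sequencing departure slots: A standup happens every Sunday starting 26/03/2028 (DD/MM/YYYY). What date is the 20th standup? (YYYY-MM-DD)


First occurrence: 2028-03-26 (occurrence 1)
Each occurrence is 7 days after the previous.
Occurrence 20 is 19 weeks after the first.
19 weeks = 133 days
2028-03-26 + 133 days = 2028-08-06

2028-08-06


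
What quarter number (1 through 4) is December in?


Month: December (month 12)
Q1: January-March (months 1-3)
Q2: April-June (months 4-6)
Q3: July-September (months 7-9)
Q4: October-December (months 10-12)
Month 12 falls in Q4

4


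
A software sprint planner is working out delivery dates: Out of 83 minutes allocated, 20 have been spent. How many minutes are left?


Total budget: 83 minutes
Time used: 20 minutes
Remaining: 83 - 20 = 63 minutes
Percent used: 24.1%
Percent remaining: 75.9%

63


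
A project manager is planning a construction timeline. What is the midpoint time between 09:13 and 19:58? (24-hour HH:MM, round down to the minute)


Start time: 09:13 = 553 minutes from midnight
End time: 19:58 = 1198 minutes from midnight
Sum: 553 + 1198 = 1751
Midpoint: 1751 / 2 = 875 minutes
Convert: 875 / 60 = 14 hours, 35 minutes
Result: 14:35

14:35


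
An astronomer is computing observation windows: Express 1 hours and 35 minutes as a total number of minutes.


Hours: 1
Extra minutes: 35
Minutes per hour: 60
Hours to minutes: 1 x 60 = 60
Total: 60 + 35 = 95

95


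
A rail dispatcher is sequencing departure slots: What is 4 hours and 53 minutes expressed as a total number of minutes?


Hours: 4
Minutes: 53
Convert hours to minutes: 4 x 60 = 240
Add remaining minutes: 240 + 53 = 293

293


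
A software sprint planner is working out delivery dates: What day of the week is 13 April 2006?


Date: 2006-04-13
January 1, 2006 is a Sunday
Day of year: 103
Offset from Jan 1: 102 days
102 mod 7 = 4
Result: Thursday

Thursday


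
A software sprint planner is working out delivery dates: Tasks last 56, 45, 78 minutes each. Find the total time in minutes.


Durations: 56, 45, 78
Running sum: 56
+ 45 = 101
+ 78 = 179
Total duration: 179 minutes
That is 2 hours and 59 minutes

179


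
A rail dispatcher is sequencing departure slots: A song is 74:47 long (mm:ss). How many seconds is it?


Minutes: 74
Extra seconds: 47
Seconds per minute: 60
Minutes to seconds: 74 x 60 = 4440
Total: 4440 + 47 = 4487

4487


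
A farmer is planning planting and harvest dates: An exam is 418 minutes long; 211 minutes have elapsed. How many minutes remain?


Total budget: 418 minutes
Time used: 211 minutes
Remaining: 418 - 211 = 207 minutes
Percent used: 50.5%
Percent remaining: 49.5%

207


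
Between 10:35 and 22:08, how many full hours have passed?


Start: 10:35
End: 22:08
Hour difference: 22 - 10 = 12 hours
Minute difference: 8 - 35 = -27 minutes
Total minutes: 693
Complete hours: 693 / 60 = 11 (remainder 33)

11


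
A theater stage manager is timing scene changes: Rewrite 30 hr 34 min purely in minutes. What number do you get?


Hours: 30
Extra minutes: 34
Minutes per hour: 60
Hours to minutes: 30 x 60 = 1800
Total: 1800 + 34 = 1834

1834


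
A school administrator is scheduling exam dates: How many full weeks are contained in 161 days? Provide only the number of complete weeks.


Total days: 161
Days per week: 7
Division: 161 / 7 = 23 remainder 0
Complete weeks: 23
Remaining days: 0

23


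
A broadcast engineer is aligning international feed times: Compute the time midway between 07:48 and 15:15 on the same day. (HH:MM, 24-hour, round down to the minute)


Start time: 07:48 = 468 minutes from midnight
End time: 15:15 = 915 minutes from midnight
Sum: 468 + 915 = 1383
Midpoint: 1383 / 2 = 691 minutes
Convert: 691 / 60 = 11 hours, 31 minutes
Result: 11:31

11:31


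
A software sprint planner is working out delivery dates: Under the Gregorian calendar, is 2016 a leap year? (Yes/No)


Year: 2016
Divisible by 4? 2016 / 4 = 504.0 -> Yes
Divisible by 100? 2016 / 100 = 20.16 -> No
Divisible by 4 but not 100, so it IS a leap year

Yes


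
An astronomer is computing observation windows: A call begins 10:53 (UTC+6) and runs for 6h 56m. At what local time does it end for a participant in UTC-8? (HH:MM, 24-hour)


Start: 10:53 in UTC+6
Step 1 - add duration:
  minutes: 53 + 56 = 109 (carry 1h)
  hours: 10 + 6 + 1 = 17
  end in UTC+6: 17:49
Step 2 - convert UTC+6 -> UTC-8:
  offset difference: -8 - (6) = -14 hours
  17 + (-14) = 3 -> mod 24 = 3
Result: 03:49 in UTC-8

03:49


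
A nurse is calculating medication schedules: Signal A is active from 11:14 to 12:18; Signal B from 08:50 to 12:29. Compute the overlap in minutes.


Interval A: [674, 738] minutes from midnight
Interval B: [530, 749] minutes from midnight
Overlap start = max(674, 530) = 674
Overlap end = min(738, 749) = 738
Overlap = 738 - 674 = 64 minutes

64


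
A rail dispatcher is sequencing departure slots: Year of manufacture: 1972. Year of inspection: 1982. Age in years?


Birth year: 1972
Current year: 1982
Age = current year - birth year
Age = 1982 - 1972 = 10

10


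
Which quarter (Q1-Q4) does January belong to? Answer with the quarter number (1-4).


Month: January (month 1)
Q1: January-March (months 1-3)
Q2: April-June (months 4-6)
Q3: July-September (months 7-9)
Q4: October-December (months 10-12)
Month 1 falls in Q1

1


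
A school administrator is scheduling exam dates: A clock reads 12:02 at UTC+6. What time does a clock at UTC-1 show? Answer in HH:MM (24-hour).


Local time: 12:02 at UTC+6 (offset 6h)
Target zone: UTC-1 (offset -1h)
Difference: -1 - (6) = -7 hours
Calculation: 12 + (-7) = 5
Result: 05:02

05:02


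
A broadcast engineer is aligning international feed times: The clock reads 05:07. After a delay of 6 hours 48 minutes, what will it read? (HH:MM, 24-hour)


Start time: 05:07
Adding: 6 hours 48 minutes
Minutes: 7 + 48 = 55
Hours: 5 + 6 + 0 = 11
Result: 11:55

11:55


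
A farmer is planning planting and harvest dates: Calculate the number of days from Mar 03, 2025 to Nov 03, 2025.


Start date: 2025-03-03
End date: 2025-11-03
Mar 2025: +29 days
Apr 2025: +30 days
May 2025: +31 days
... (6 more months)
Total: 245 days

245


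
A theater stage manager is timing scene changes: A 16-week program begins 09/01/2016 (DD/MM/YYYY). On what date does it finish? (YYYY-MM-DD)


Start: 2016-01-09
Weeks to add: 16
Convert to days: 16 x 7 = 112 days
Add 112 days to 2016-01-09
Result: 2016-04-30

2016-04-30


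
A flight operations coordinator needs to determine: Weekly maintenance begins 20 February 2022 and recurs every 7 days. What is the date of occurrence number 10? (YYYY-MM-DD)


First occurrence: 2022-02-20 (occurrence 1)
Each occurrence is 7 days after the previous.
Occurrence 10 is 9 weeks after the first.
9 weeks = 63 days
2022-02-20 + 63 days = 2022-04-24

2022-04-24


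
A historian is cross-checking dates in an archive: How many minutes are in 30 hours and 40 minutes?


Hours: 30
Minutes: 40
Convert hours to minutes: 30 x 60 = 1800
Add remaining minutes: 1800 + 40 = 1840

1840


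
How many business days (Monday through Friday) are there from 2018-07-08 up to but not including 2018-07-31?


Start: 2018-07-08 (Sunday)
End (exclusive): 2018-07-31 (Tuesday)
Total calendar days: 23
Full weeks: 23 // 7 = 3 -> 15 weekdays
Remaining 2 days starting on Sunday:
  Sun(-), Mon(w) -> 1 weekdays
Total business days: 15 + 1 = 16

16


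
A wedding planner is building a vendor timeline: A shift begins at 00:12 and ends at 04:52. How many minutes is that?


Start time: 00:12 = 12 minutes from midnight
End time: 04:52 = 292 minutes from midnight
Difference: 292 - 12 = 280 minutes
That is 4 hours and 40 minutes

280


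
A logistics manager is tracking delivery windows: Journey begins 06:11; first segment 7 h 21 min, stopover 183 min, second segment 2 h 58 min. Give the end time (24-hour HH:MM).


Depart: 06:11
Leg 1: +441 min -> 13:32
Layover: +183 min -> 16:35
Leg 2: +178 min -> 19:33
Total travel: 802 minutes = 13h 22m
Arrival: 19:33

19:33


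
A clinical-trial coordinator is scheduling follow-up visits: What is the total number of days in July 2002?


Month: July
Year: 2002
July is a 31-day month
Total: 31 days

31


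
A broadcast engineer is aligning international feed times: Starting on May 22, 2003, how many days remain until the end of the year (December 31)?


Start: May 22, 2003
End: December 31, 2003
Days left in May: 9
June: 30
July: 31
August: 31
September: 30
... plus remaining months
Sum of remaining months: 214
Total: 9 + 214 = 223

223


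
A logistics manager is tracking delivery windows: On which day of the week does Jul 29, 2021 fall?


Date: 2021-07-29
January 1, 2021 is a Friday
Day of year: 210
Offset from Jan 1: 209 days
209 mod 7 = 6
Result: Thursday

Thursday


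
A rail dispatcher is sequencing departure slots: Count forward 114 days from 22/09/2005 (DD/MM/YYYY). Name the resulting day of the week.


Start: 2005-09-22 (Thursday)
Step 1 - find target date: add 114 days
  2005-09-22 + 114 days = 2006-01-14
Step 2 - day of week:
  114 mod 7 = 2
  Thursday + 2 days -> Saturday
Result: Saturday (2006-01-14)

Saturday


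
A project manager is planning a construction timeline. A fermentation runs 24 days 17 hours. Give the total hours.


Days: 24
Extra hours: 17
Hours per day: 24
Days to hours: 24 x 24 = 576
Total: 576 + 17 = 593

593


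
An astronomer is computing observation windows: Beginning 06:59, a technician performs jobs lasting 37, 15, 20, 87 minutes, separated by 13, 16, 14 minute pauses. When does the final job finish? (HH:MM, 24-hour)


Start: 06:59 = 419 min from midnight
  after task 1 (37 min): 07:36
  after break (13 min): 07:49
  after task 2 (15 min): 08:04
  after break (16 min): 08:20
  after task 3 (20 min): 08:40
  after break (14 min): 08:54
  after task 4 (87 min): 10:21
Total elapsed: 202 minutes
End time: 10:21

10:21


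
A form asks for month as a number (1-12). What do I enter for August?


Calendar month order:
7. July
8. August <--
9. September
August is month number 8

8


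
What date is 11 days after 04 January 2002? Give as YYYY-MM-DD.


Start: 2002-01-04
Adding 11 days
Days remaining in January: 27
Result: 2002-01-15

2002-01-15


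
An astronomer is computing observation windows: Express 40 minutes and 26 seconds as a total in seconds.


Minutes: 40
Seconds: 26
Convert minutes to seconds: 40 x 60 = 2400
Add remaining seconds: 2400 + 26 = 2426

2426


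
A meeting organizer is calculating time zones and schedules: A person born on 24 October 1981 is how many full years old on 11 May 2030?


Birth: 1981-10-24
Reference: 2030-05-11
Year difference: 2030 - 1981 = 49
Has birthday (10-24) occurred by 05-11? No
Birthday not yet reached this year -> subtract 1
Age in full years: 48

48


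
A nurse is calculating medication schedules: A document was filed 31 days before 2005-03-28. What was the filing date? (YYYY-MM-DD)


Start: 2005-03-28
Subtracting 31 days
Days already passed in March: 28
After going back through March: 3 more days to subtract
February 2005 has 28 days, need 3
Result: 2005-02-25

2005-02-25


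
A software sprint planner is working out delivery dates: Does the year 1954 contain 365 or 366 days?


Year: 1954
Check leap year rules:
Divisible by 4? No
1954 is not a leap year
Days: 365

365


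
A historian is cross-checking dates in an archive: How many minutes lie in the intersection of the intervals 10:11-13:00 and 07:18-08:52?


Interval A: [611, 780] minutes from midnight
Interval B: [438, 532] minutes from midnight
Overlap start = max(611, 438) = 611
Overlap end = min(780, 532) = 532
End <= start, so the intervals do not overlap: 0 minutes

0


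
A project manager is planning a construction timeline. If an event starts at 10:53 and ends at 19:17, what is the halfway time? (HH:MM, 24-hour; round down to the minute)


Start time: 10:53 = 653 minutes from midnight
End time: 19:17 = 1157 minutes from midnight
Sum: 653 + 1157 = 1810
Midpoint: 1810 / 2 = 905 minutes
Convert: 905 / 60 = 15 hours, 5 minutes
Result: 15:05

15:05


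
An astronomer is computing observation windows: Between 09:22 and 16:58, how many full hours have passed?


Start: 09:22
End: 16:58
Hour difference: 16 - 9 = 7 hours
Minute difference: 58 - 22 = 36 minutes
Total minutes: 456
Complete hours: 456 / 60 = 7 (remainder 36)

7


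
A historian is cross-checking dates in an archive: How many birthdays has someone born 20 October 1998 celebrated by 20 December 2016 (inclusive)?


Birth: 1998-10-20
Reference: 2016-12-20
Year difference: 2016 - 1998 = 18
Has birthday (10-20) occurred by 12-20? Yes
Age in full years: 18

18


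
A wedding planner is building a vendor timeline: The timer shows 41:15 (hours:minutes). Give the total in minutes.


Hours: 41
Minutes: 15
Convert hours to minutes: 41 x 60 = 2460
Add remaining minutes: 2460 + 15 = 2475

2475


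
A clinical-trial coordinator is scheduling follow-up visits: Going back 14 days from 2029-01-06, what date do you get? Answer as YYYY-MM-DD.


Start: 2029-01-06
Subtracting 14 days
Days already passed in January: 6
After going back through January: 8 more days to subtract
December 2028 has 31 days, need 8
Result: 2028-12-23

2028-12-23


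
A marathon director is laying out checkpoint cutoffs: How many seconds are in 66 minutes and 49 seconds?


Minutes: 66
Seconds: 49
Convert minutes to seconds: 66 x 60 = 3960
Add remaining seconds: 3960 + 49 = 4009

4009


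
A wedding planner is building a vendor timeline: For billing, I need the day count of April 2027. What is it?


Month: April
Year: 2027
April is a 30-day month
Total: 30 days

30


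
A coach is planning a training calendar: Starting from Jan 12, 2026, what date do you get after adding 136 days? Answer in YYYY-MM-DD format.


Start: 2026-01-12
Adding 136 days
Days remaining in January: 19
After January: 117 days still to add
February 2026: 28 days, 89 remaining
March 2026: 31 days, 58 remaining
April 2026: 30 days, 28 remaining
May 2026 has 31 days, need 28
Result: 2026-05-28

2026-05-28


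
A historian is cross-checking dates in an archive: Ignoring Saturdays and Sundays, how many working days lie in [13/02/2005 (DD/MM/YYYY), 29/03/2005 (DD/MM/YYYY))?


Start: 2005-02-13 (Sunday)
End (exclusive): 2005-03-29 (Tuesday)
Total calendar days: 44
Full weeks: 44 // 7 = 6 -> 30 weekdays
Remaining 2 days starting on Sunday:
  Sun(-), Mon(w) -> 1 weekdays
Total business days: 30 + 1 = 31

31
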